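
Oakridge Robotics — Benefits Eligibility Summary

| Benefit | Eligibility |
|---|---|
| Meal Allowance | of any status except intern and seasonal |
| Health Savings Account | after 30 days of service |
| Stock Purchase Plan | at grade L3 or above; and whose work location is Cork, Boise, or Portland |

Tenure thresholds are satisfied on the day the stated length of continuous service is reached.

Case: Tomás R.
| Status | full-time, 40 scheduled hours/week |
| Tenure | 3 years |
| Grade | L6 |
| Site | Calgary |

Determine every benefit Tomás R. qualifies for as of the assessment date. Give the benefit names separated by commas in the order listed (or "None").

Meal Allowance, Health Savings Account

Meal Allowance — status full-time ✓ (not excluded) → eligible.
Health Savings Account — service 3 years ≥ 30 days ✓ → eligible.
Stock Purchase Plan — grade L6 ≥ L3 ✓; site Calgary ✗ (not Cork, Boise, or Portland) → not eligible.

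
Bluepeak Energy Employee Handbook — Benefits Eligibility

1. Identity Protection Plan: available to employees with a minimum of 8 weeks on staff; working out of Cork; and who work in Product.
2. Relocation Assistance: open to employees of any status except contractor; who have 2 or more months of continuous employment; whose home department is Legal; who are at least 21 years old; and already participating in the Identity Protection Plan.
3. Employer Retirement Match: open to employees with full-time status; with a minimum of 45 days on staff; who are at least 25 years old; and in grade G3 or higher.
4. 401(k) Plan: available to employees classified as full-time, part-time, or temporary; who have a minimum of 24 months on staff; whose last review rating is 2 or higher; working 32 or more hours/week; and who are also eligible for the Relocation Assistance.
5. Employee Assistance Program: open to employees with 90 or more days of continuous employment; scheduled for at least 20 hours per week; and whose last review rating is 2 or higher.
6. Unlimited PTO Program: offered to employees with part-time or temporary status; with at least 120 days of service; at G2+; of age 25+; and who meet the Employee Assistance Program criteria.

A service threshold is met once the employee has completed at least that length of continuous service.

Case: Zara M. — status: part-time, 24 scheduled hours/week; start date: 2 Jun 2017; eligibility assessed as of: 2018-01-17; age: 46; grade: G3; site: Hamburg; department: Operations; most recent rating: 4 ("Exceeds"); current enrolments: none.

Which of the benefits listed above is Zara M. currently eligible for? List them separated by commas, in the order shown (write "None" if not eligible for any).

Service from 2 Jun 2017 to 2018-01-17: 229 days.
Identity Protection Plan — service 229 days ≥ 8 weeks (≈56 days) ✓; site Hamburg ✗ (not Cork) → not eligible.
Relocation Assistance — status part-time ✓ (not excluded); service 229 days ≥ 2 months (≈60 days) ✓; dept Operations ✗ → not eligible.
Employer Retirement Match — status part-time ✗ (requires full-time) → not eligible.
401(k) Plan — status part-time ✓; service 229 days < 24 months (≈720 days) ✗ → not eligible.
Employee Assistance Program — service 229 days ≥ 90 days ✓; 24 hrs/wk ≥ 20 ✓; rating 4 ≥ 2 ✓ → eligible.
Unlimited PTO Program — status part-time ✓; service 229 days ≥ 120 days ✓; grade G3 ≥ G2 ✓; age 46 ≥ 25 ✓; eligible for Employee Assistance Program ✓ → eligible.

Employee Assistance Program, Unlimited PTO Program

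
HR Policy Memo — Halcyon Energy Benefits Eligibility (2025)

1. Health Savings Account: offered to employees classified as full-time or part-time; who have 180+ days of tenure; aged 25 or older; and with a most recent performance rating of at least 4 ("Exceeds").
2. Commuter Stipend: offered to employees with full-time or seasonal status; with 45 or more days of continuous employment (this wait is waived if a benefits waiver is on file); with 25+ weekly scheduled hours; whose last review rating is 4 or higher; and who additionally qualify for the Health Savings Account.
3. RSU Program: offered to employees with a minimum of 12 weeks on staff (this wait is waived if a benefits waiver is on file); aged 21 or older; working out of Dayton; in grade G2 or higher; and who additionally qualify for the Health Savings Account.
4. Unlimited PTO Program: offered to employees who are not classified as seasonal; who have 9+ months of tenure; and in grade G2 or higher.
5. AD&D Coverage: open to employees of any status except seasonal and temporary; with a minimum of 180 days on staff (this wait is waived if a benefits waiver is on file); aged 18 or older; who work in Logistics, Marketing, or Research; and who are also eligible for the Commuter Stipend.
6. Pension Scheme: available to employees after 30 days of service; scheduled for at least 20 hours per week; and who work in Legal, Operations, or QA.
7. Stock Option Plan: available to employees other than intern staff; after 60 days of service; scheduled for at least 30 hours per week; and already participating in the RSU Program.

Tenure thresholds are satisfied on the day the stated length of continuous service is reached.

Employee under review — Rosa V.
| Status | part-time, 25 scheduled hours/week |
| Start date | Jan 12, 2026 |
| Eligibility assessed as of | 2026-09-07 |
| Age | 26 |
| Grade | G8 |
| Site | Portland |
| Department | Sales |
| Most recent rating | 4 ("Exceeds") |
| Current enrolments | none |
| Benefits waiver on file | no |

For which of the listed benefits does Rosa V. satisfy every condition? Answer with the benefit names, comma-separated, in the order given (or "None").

Health Savings Account

Service from Jan 12, 2026 to 2026-09-07: 238 days.
Health Savings Account — status part-time ✓; service 238 days ≥ 180 days ✓; age 26 ≥ 25 ✓; rating 4 ≥ 4 ✓ → eligible.
Commuter Stipend — status part-time ✗ (requires full-time or seasonal) → not eligible.
RSU Program — no waiver, service 238 days ≥ 12 weeks (≈84 days) ✓; age 26 ≥ 21 ✓; site Portland ✗ (not Dayton) → not eligible.
Unlimited PTO Program — status part-time ✓ (not excluded); service 238 days < 9 months (≈270 days) ✗ → not eligible.
AD&D Coverage — status part-time ✓ (not excluded); no waiver, service 238 days ≥ 180 days ✓; age 26 ≥ 18 ✓; dept Sales ✗ → not eligible.
Pension Scheme — service 238 days ≥ 30 days ✓; 25 hrs/wk ≥ 20 ✓; dept Sales ✗ → not eligible.
Stock Option Plan — status part-time ✓ (not excluded); service 238 days ≥ 60 days ✓; 25 hrs/wk < 30 ✗ → not eligible.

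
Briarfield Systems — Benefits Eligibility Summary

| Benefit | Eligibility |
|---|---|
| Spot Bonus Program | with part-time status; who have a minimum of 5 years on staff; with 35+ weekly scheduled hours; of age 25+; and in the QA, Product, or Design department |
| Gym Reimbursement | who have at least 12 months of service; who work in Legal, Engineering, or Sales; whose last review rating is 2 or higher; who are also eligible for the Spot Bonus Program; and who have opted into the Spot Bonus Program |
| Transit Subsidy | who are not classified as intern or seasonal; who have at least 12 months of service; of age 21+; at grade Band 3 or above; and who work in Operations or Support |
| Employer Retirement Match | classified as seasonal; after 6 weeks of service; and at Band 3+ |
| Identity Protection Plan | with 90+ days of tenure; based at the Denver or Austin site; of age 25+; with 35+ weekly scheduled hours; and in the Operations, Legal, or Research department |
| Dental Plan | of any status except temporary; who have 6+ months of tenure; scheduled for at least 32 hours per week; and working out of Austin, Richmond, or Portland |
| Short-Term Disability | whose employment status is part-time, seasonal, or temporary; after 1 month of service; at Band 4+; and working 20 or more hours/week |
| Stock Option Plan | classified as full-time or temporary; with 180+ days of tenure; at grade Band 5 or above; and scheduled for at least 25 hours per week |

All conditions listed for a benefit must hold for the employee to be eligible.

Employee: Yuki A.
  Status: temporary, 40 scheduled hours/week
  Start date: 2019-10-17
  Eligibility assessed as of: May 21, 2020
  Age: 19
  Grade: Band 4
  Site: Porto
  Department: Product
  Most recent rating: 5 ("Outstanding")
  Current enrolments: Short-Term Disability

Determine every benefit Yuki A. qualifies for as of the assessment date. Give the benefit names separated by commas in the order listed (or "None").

Service from 2019-10-17 to May 21, 2020: 217 days.
Spot Bonus Program — status temporary ✗ (requires part-time) → not eligible.
Gym Reimbursement — service 217 days < 12 months (≈360 days) ✗ → not eligible.
Transit Subsidy — status temporary ✓ (not excluded); service 217 days < 12 months (≈360 days) ✗ → not eligible.
Employer Retirement Match — status temporary ✗ (requires seasonal) → not eligible.
Identity Protection Plan — service 217 days ≥ 90 days ✓; site Porto ✗ (not Denver or Austin) → not eligible.
Dental Plan — status temporary ✗ (excluded) → not eligible.
Short-Term Disability — status temporary ✓; service 217 days ≥ 1 month (≈30 days) ✓; grade Band 4 ≥ Band 4 ✓; 40 hrs/wk ≥ 20 ✓ → eligible.
Stock Option Plan — status temporary ✓; service 217 days ≥ 180 days ✓; grade Band 4 < Band 5 ✗ → not eligible.

Short-Term Disability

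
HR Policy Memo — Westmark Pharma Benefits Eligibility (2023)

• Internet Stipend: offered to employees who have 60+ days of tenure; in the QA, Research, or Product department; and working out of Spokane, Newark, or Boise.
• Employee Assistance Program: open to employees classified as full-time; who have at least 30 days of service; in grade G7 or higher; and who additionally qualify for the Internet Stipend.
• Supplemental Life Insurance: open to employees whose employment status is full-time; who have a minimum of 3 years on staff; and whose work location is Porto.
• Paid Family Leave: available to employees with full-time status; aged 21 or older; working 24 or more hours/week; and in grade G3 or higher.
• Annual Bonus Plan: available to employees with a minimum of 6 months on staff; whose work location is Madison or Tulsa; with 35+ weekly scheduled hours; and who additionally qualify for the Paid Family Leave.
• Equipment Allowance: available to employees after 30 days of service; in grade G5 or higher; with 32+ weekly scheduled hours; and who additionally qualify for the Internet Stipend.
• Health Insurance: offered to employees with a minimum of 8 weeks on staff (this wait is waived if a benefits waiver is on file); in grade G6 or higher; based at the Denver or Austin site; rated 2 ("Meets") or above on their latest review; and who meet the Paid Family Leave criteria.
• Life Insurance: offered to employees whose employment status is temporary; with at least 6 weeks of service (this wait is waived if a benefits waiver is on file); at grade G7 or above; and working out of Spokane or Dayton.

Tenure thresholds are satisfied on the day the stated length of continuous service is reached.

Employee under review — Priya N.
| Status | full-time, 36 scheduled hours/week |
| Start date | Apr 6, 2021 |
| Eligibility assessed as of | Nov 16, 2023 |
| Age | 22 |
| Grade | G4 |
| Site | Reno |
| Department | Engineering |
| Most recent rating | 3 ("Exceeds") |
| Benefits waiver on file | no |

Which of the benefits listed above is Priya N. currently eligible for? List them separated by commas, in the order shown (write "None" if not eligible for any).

Paid Family Leave

Service from Apr 6, 2021 to Nov 16, 2023: 954 days.
Internet Stipend — service 954 days ≥ 60 days ✓; dept Engineering ✗ → not eligible.
Employee Assistance Program — status full-time ✓; service 954 days ≥ 30 days ✓; grade G4 < G7 ✗ → not eligible.
Supplemental Life Insurance — status full-time ✓; service 954 days < 3 years (≈1095 days) ✗ → not eligible.
Paid Family Leave — status full-time ✓; age 22 ≥ 21 ✓; 36 hrs/wk ≥ 24 ✓; grade G4 ≥ G3 ✓ → eligible.
Annual Bonus Plan — service 954 days ≥ 6 months (≈180 days) ✓; site Reno ✗ (not Madison or Tulsa) → not eligible.
Equipment Allowance — service 954 days ≥ 30 days ✓; grade G4 < G5 ✗ → not eligible.
Health Insurance — no waiver, service 954 days ≥ 8 weeks (≈56 days) ✓; grade G4 < G6 ✗ → not eligible.
Life Insurance — status full-time ✗ (requires temporary) → not eligible.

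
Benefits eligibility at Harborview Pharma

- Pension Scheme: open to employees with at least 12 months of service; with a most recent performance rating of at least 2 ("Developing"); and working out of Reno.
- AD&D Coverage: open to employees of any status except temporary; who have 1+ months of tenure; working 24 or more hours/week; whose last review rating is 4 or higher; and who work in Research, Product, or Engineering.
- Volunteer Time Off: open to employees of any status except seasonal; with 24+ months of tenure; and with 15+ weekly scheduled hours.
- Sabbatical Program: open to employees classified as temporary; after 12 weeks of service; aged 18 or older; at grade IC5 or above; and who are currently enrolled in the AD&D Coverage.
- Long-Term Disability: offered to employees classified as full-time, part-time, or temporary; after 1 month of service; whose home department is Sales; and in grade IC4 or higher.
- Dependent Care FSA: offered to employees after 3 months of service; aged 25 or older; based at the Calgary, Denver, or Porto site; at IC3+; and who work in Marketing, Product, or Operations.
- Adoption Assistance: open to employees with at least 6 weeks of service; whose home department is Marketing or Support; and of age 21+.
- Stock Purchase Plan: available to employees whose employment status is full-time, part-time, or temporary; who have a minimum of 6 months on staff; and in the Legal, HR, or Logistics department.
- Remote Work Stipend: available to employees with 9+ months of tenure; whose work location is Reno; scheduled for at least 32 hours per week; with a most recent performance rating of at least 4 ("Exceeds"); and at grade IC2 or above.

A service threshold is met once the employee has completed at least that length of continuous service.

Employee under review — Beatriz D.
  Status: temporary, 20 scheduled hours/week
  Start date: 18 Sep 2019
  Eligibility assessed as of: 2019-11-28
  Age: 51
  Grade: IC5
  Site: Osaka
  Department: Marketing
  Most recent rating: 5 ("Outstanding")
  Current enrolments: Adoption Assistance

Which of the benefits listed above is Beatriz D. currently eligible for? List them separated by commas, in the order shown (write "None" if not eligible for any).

Service from 18 Sep 2019 to 2019-11-28: 71 days.
Pension Scheme — service 71 days < 12 months (≈360 days) ✗ → not eligible.
AD&D Coverage — status temporary ✗ (excluded) → not eligible.
Volunteer Time Off — status temporary ✓ (not excluded); service 71 days < 24 months (≈720 days) ✗ → not eligible.
Sabbatical Program — status temporary ✓; service 71 days < 12 weeks (≈84 days) ✗ → not eligible.
Long-Term Disability — status temporary ✓; service 71 days ≥ 1 month (≈30 days) ✓; dept Marketing ✗ → not eligible.
Dependent Care FSA — service 71 days < 3 months (≈90 days) ✗ → not eligible.
Adoption Assistance — service 71 days ≥ 6 weeks (≈42 days) ✓; dept Marketing ✓; age 51 ≥ 21 ✓ → eligible.
Stock Purchase Plan — status temporary ✓; service 71 days < 6 months (≈180 days) ✗ → not eligible.
Remote Work Stipend — service 71 days < 9 months (≈270 days) ✗ → not eligible.

Adoption Assistance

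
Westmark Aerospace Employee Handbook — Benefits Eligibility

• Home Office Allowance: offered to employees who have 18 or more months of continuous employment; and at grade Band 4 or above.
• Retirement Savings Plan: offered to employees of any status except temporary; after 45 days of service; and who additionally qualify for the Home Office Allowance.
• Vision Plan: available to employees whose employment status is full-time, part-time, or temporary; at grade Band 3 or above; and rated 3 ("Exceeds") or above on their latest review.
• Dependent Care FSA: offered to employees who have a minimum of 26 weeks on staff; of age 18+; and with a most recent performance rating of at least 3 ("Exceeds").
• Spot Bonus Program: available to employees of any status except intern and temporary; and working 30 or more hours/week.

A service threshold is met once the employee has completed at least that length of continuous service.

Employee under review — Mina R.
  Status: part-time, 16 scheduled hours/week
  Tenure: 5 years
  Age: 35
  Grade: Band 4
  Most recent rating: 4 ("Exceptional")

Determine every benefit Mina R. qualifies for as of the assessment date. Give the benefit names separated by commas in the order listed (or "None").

Home Office Allowance — service 5 years ≥ 18 months (≈540 days) ✓; grade Band 4 ≥ Band 4 ✓ → eligible.
Retirement Savings Plan — status part-time ✓ (not excluded); service 5 years ≥ 45 days ✓; eligible for Home Office Allowance ✓ → eligible.
Vision Plan — status part-time ✓; grade Band 4 ≥ Band 3 ✓; rating 4 ≥ 3 ✓ → eligible.
Dependent Care FSA — service 5 years ≥ 26 weeks (≈182 days) ✓; age 35 ≥ 18 ✓; rating 4 ≥ 3 ✓ → eligible.
Spot Bonus Program — status part-time ✓ (not excluded); 16 hrs/wk < 30 ✗ → not eligible.

Home Office Allowance, Retirement Savings Plan, Vision Plan, Dependent Care FSA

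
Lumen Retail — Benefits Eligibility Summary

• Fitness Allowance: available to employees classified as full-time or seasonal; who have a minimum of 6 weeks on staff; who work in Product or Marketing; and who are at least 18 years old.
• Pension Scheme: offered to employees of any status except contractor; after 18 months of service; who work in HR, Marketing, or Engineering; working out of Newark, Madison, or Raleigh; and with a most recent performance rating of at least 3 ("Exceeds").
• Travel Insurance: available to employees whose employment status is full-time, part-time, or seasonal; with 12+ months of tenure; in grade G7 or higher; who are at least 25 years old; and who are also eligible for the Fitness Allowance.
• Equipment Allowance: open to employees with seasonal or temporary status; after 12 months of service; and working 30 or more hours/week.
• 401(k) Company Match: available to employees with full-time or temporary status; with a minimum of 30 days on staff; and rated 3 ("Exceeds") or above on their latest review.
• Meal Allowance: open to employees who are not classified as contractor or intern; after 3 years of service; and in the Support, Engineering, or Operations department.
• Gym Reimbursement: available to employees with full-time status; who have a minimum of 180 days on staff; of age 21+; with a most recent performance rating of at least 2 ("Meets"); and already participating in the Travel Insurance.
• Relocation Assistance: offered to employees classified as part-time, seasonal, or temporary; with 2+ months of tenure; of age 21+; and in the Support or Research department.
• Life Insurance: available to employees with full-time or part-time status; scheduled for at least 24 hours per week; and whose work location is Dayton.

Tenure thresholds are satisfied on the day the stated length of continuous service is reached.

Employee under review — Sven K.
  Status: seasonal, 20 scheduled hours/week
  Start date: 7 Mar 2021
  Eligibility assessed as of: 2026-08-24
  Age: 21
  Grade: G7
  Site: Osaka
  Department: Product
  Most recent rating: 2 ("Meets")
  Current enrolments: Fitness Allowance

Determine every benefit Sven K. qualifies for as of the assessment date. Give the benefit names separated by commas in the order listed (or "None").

Service from 7 Mar 2021 to 2026-08-24: 1996 days.
Fitness Allowance — status seasonal ✓; service 1996 days ≥ 6 weeks (≈42 days) ✓; dept Product ✓; age 21 ≥ 18 ✓ → eligible.
Pension Scheme — status seasonal ✓ (not excluded); service 1996 days ≥ 18 months (≈540 days) ✓; dept Product ✗ → not eligible.
Travel Insurance — status seasonal ✓; service 1996 days ≥ 12 months (≈360 days) ✓; grade G7 ≥ G7 ✓; age 21 < 25 ✗ → not eligible.
Equipment Allowance — status seasonal ✓; service 1996 days ≥ 12 months (≈360 days) ✓; 20 hrs/wk < 30 ✗ → not eligible.
401(k) Company Match — status seasonal ✗ (requires full-time or temporary) → not eligible.
Meal Allowance — status seasonal ✓ (not excluded); service 1996 days ≥ 3 years (≈1095 days) ✓; dept Product ✗ → not eligible.
Gym Reimbursement — status seasonal ✗ (requires full-time) → not eligible.
Relocation Assistance — status seasonal ✓; service 1996 days ≥ 2 months (≈60 days) ✓; age 21 ≥ 21 ✓; dept Product ✗ → not eligible.
Life Insurance — status seasonal ✗ (requires full-time or part-time) → not eligible.

Fitness Allowance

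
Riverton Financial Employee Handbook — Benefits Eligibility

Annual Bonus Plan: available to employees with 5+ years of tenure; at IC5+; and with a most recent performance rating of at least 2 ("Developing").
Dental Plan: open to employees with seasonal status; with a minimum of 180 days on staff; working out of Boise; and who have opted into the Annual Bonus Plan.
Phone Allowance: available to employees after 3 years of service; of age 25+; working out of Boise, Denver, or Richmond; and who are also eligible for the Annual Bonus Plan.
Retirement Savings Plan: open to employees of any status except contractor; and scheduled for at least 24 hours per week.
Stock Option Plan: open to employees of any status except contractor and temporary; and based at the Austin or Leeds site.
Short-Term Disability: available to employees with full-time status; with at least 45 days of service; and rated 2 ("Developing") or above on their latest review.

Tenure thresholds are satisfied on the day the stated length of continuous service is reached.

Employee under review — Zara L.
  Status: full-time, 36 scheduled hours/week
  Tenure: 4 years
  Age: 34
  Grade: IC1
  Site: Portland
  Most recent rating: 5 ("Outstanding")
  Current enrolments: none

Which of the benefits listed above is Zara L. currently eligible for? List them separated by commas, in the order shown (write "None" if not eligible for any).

Annual Bonus Plan — service 4 years < 5 years ✗ → not eligible.
Dental Plan — status full-time ✗ (requires seasonal) → not eligible.
Phone Allowance — service 4 years ≥ 3 years ✓; age 34 ≥ 25 ✓; site Portland ✗ (not Boise, Denver, or Richmond) → not eligible.
Retirement Savings Plan — status full-time ✓ (not excluded); 36 hrs/wk ≥ 24 ✓ → eligible.
Stock Option Plan — status full-time ✓ (not excluded); site Portland ✗ (not Austin or Leeds) → not eligible.
Short-Term Disability — status full-time ✓; service 4 years ≥ 45 days ✓; rating 5 ≥ 2 ✓ → eligible.

Retirement Savings Plan, Short-Term Disability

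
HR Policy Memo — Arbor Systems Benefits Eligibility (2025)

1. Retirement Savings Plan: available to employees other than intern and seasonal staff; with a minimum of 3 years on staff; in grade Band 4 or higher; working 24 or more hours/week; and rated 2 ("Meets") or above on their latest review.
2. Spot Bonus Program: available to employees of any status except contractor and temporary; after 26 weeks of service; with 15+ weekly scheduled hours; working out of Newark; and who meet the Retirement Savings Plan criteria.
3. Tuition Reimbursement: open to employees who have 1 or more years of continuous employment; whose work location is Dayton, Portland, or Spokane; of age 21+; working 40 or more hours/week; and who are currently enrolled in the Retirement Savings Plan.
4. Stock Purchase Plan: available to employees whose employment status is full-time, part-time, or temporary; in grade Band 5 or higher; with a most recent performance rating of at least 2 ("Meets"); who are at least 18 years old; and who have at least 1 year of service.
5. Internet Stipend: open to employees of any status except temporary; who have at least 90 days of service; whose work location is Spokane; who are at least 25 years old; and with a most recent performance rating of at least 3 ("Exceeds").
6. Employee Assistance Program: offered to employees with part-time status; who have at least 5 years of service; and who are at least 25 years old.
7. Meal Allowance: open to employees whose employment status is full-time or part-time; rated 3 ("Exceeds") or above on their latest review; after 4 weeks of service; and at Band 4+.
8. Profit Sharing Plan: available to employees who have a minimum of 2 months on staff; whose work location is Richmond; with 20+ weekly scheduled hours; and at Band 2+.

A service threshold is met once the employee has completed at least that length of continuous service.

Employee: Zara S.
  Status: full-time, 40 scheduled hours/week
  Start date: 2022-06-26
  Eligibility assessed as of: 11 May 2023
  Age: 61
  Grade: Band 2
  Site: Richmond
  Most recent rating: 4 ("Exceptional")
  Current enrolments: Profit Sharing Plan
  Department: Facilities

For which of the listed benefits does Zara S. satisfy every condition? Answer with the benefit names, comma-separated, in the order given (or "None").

Profit Sharing Plan

Service from 2022-06-26 to 11 May 2023: 319 days.
Retirement Savings Plan — status full-time ✓ (not excluded); service 319 days < 3 years (≈1095 days) ✗ → not eligible.
Spot Bonus Program — status full-time ✓ (not excluded); service 319 days ≥ 26 weeks (≈182 days) ✓; 40 hrs/wk ≥ 15 ✓; site Richmond ✗ (not Newark) → not eligible.
Tuition Reimbursement — service 319 days < 1 year (≈365 days) ✗ → not eligible.
Stock Purchase Plan — status full-time ✓; grade Band 2 < Band 5 ✗ → not eligible.
Internet Stipend — status full-time ✓ (not excluded); service 319 days ≥ 90 days ✓; site Richmond ✗ (not Spokane) → not eligible.
Employee Assistance Program — status full-time ✗ (requires part-time) → not eligible.
Meal Allowance — status full-time ✓; rating 4 ≥ 3 ✓; service 319 days ≥ 4 weeks (≈28 days) ✓; grade Band 2 < Band 4 ✗ → not eligible.
Profit Sharing Plan — service 319 days ≥ 2 months (≈60 days) ✓; site Richmond ✓; 40 hrs/wk ≥ 20 ✓; grade Band 2 ≥ Band 2 ✓ → eligible.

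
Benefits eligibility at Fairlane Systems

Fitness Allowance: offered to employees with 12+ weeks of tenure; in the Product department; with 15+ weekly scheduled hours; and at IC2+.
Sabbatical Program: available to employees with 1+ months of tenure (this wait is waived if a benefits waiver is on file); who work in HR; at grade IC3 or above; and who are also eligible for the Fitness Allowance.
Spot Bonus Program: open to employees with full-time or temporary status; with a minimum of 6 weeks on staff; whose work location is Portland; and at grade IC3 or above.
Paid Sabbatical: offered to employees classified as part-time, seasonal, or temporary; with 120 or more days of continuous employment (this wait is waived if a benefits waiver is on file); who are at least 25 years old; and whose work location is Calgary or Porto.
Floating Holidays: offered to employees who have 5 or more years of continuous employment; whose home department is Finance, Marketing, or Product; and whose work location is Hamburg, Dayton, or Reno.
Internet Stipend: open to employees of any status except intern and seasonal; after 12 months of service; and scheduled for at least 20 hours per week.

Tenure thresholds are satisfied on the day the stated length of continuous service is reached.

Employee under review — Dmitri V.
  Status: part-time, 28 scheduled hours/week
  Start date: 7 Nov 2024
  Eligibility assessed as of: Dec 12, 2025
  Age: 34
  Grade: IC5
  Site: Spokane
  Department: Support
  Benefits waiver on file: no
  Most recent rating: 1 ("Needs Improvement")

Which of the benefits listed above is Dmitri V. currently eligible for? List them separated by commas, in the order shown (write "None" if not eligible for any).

Service from 7 Nov 2024 to Dec 12, 2025: 400 days.
Fitness Allowance — service 400 days ≥ 12 weeks (≈84 days) ✓; dept Support ✗ → not eligible.
Sabbatical Program — no waiver, service 400 days ≥ 1 month (≈30 days) ✓; dept Support ✗ → not eligible.
Spot Bonus Program — status part-time ✗ (requires full-time or temporary) → not eligible.
Paid Sabbatical — status part-time ✓; no waiver, service 400 days ≥ 120 days ✓; age 34 ≥ 25 ✓; site Spokane ✗ (not Calgary or Porto) → not eligible.
Floating Holidays — service 400 days < 5 years (≈1825 days) ✗ → not eligible.
Internet Stipend — status part-time ✓ (not excluded); service 400 days ≥ 12 months (≈360 days) ✓; 28 hrs/wk ≥ 20 ✓ → eligible.

Internet Stipend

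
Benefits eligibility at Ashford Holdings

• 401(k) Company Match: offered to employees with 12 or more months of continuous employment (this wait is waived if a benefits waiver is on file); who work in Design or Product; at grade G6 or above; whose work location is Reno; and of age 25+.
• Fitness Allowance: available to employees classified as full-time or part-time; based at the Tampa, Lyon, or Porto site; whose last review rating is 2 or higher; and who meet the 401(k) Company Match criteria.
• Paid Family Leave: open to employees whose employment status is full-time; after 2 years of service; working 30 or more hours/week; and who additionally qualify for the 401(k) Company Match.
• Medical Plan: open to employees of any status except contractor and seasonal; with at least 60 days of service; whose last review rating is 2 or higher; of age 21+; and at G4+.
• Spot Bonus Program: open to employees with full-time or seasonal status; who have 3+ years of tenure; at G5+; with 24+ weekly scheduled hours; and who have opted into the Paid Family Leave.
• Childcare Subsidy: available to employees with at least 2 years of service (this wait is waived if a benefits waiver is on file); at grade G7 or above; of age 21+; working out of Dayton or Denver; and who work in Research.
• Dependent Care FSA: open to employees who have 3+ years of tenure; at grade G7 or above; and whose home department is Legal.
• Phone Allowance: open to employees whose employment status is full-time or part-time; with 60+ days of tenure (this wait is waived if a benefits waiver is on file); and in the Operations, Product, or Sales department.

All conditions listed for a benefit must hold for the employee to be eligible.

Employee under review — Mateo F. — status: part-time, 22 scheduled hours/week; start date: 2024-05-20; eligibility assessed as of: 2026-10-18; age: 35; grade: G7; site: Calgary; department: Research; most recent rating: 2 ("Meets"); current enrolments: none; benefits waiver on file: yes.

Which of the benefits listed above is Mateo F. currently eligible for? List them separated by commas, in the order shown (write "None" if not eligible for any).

Service from 2024-05-20 to 2026-10-18: 881 days.
401(k) Company Match — benefits waiver on file ✓; dept Research ✗ → not eligible.
Fitness Allowance — status part-time ✓; site Calgary ✗ (not Tampa, Lyon, or Porto) → not eligible.
Paid Family Leave — status part-time ✗ (requires full-time) → not eligible.
Medical Plan — status part-time ✓ (not excluded); service 881 days ≥ 60 days ✓; rating 2 ≥ 2 ✓; age 35 ≥ 21 ✓; grade G7 ≥ G4 ✓ → eligible.
Spot Bonus Program — status part-time ✗ (requires full-time or seasonal) → not eligible.
Childcare Subsidy — benefits waiver on file ✓; grade G7 ≥ G7 ✓; age 35 ≥ 21 ✓; site Calgary ✗ (not Dayton or Denver) → not eligible.
Dependent Care FSA — service 881 days < 3 years (≈1095 days) ✗ → not eligible.
Phone Allowance — status part-time ✓; benefits waiver on file ✓; dept Research ✗ → not eligible.

Medical Plan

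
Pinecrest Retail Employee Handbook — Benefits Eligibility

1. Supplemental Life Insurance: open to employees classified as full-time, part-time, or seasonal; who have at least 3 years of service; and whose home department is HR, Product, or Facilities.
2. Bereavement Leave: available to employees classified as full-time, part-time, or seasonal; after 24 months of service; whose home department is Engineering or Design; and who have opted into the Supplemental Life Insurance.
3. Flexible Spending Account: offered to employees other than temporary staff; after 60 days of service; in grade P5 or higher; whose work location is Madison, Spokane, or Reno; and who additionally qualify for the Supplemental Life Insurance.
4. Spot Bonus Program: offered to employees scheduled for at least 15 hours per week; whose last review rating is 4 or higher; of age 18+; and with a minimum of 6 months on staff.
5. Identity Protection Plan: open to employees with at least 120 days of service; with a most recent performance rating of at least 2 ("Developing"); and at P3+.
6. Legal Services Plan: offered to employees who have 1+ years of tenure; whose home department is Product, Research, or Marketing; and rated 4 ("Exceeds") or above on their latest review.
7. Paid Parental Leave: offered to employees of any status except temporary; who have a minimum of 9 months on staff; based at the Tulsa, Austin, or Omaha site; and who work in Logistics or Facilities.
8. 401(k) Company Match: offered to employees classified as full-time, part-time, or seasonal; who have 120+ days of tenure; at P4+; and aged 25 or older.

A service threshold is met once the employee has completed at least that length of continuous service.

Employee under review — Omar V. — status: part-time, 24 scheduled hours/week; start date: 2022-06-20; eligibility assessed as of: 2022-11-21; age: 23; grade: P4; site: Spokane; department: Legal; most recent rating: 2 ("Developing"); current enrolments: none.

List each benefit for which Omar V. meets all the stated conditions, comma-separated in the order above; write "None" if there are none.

Service from 2022-06-20 to 2022-11-21: 154 days.
Supplemental Life Insurance — status part-time ✓; service 154 days < 3 years (≈1095 days) ✗ → not eligible.
Bereavement Leave — status part-time ✓; service 154 days < 24 months (≈720 days) ✗ → not eligible.
Flexible Spending Account — status part-time ✓ (not excluded); service 154 days ≥ 60 days ✓; grade P4 < P5 ✗ → not eligible.
Spot Bonus Program — 24 hrs/wk ≥ 15 ✓; rating 2 < 4 ✗ → not eligible.
Identity Protection Plan — service 154 days ≥ 120 days ✓; rating 2 ≥ 2 ✓; grade P4 ≥ P3 ✓ → eligible.
Legal Services Plan — service 154 days < 1 year (≈365 days) ✗ → not eligible.
Paid Parental Leave — status part-time ✓ (not excluded); service 154 days < 9 months (≈270 days) ✗ → not eligible.
401(k) Company Match — status part-time ✓; service 154 days ≥ 120 days ✓; grade P4 ≥ P4 ✓; age 23 < 25 ✗ → not eligible.

Identity Protection Plan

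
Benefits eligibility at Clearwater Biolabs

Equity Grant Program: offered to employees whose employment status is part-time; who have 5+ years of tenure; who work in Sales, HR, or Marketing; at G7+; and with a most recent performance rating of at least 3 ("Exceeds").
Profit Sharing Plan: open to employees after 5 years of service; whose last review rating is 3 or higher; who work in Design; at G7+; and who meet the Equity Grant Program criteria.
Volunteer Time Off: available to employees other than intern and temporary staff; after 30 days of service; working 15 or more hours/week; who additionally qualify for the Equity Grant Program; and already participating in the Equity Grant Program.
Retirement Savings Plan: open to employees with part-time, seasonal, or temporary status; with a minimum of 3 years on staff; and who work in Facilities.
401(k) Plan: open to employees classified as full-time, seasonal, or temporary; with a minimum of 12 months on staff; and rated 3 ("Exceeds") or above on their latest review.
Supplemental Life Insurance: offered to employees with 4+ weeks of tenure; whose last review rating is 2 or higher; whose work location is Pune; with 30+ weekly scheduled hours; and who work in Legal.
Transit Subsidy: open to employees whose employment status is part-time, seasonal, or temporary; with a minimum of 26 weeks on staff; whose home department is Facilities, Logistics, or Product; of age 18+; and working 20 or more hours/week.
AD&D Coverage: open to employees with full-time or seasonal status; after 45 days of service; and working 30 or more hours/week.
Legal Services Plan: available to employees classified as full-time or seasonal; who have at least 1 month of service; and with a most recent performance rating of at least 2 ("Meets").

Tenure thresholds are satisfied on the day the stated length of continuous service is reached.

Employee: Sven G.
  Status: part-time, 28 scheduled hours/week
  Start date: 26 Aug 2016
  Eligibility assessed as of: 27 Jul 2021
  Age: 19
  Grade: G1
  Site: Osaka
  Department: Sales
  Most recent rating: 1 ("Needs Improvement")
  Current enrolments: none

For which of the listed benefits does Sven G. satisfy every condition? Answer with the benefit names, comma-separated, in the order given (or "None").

Service from 26 Aug 2016 to 27 Jul 2021: 1796 days.
Equity Grant Program — status part-time ✓; service 1796 days < 5 years (≈1825 days) ✗ → not eligible.
Profit Sharing Plan — service 1796 days < 5 years (≈1825 days) ✗ → not eligible.
Volunteer Time Off — status part-time ✓ (not excluded); service 1796 days ≥ 30 days ✓; 28 hrs/wk ≥ 15 ✓; not eligible for Equity Grant Program ✗ → not eligible.
Retirement Savings Plan — status part-time ✓; service 1796 days ≥ 3 years (≈1095 days) ✓; dept Sales ✗ → not eligible.
401(k) Plan — status part-time ✗ (requires full-time, seasonal, or temporary) → not eligible.
Supplemental Life Insurance — service 1796 days ≥ 4 weeks (≈28 days) ✓; rating 1 < 2 ✗ → not eligible.
Transit Subsidy — status part-time ✓; service 1796 days ≥ 26 weeks (≈182 days) ✓; dept Sales ✗ → not eligible.
AD&D Coverage — status part-time ✗ (requires full-time or seasonal) → not eligible.
Legal Services Plan — status part-time ✗ (requires full-time or seasonal) → not eligible.

None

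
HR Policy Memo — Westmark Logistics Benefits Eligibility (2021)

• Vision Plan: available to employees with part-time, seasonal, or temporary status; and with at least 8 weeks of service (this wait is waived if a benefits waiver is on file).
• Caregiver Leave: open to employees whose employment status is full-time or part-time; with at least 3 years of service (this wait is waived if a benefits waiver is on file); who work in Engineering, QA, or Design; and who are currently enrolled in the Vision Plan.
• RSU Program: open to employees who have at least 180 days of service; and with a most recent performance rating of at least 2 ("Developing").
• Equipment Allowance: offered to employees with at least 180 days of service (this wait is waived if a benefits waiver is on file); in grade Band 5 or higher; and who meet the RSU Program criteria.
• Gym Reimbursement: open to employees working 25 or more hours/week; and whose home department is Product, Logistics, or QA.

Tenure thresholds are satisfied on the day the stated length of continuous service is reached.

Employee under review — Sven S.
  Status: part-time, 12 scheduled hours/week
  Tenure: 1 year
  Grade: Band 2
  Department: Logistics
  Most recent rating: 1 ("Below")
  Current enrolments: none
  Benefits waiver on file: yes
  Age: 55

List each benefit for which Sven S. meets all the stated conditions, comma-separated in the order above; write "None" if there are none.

Vision Plan — status part-time ✓; benefits waiver on file ✓ → eligible.
Caregiver Leave — status part-time ✓; benefits waiver on file ✓; dept Logistics ✗ → not eligible.
RSU Program — service 1 year ≥ 180 days ✓; rating 1 < 2 ✗ → not eligible.
Equipment Allowance — benefits waiver on file ✓; grade Band 2 < Band 5 ✗ → not eligible.
Gym Reimbursement — 12 hrs/wk < 25 ✗ → not eligible.

Vision Plan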